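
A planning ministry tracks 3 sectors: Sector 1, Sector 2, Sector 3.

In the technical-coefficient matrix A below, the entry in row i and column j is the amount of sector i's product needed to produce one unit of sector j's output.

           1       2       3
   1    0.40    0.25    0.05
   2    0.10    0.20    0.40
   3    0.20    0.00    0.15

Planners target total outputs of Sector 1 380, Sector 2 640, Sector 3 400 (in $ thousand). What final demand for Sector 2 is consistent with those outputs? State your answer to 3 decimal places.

I − A =
  [   0.60    -0.25    -0.05]
  [  -0.10     0.80    -0.40]
  [  -0.20     0.00     0.85]
d = (I − A) x:
  d_1 = (+0.60)·380 + (-0.25)·640 + (-0.05)·400 = 48.000
  d_2 = (-0.10)·380 + (+0.80)·640 + (-0.40)·400 = 314.000
  d_3 = (-0.20)·380 + (+0.00)·640 + (+0.85)·400 = 264.000

d_2 = 314.000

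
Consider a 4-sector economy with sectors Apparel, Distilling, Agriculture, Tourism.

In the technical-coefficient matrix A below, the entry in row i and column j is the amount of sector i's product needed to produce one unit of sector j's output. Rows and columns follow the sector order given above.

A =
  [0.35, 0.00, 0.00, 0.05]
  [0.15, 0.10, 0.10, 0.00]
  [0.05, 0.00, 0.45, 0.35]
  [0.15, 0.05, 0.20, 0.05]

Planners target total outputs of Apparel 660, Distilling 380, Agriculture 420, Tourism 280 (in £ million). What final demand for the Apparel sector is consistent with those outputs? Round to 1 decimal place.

d_1 = 415.0

I − A =
  [   0.65     0.00     0.00    -0.05]
  [  -0.15     0.90    -0.10     0.00]
  [  -0.05     0.00     0.55    -0.35]
  [  -0.15    -0.05    -0.20     0.95]
d = (I − A) x:
  d_1 = (+0.65)·660 + (+0.00)·380 + (+0.00)·420 + (-0.05)·280 = 415.0
  d_2 = (-0.15)·660 + (+0.90)·380 + (-0.10)·420 + (+0.00)·280 = 201.0
  d_3 = (-0.05)·660 + (+0.00)·380 + (+0.55)·420 + (-0.35)·280 = 100.0
  d_4 = (-0.15)·660 + (-0.05)·380 + (-0.20)·420 + (+0.95)·280 = 64.0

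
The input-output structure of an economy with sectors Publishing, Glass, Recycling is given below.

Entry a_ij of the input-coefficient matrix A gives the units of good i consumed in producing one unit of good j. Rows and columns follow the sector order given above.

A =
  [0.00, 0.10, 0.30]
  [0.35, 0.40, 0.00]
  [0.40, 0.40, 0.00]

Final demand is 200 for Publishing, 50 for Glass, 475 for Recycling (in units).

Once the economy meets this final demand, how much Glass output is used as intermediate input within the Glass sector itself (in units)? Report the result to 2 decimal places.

I − A =
  [   1.00    -0.10    -0.30]
  [  -0.35     0.60     0.00]
  [  -0.40    -0.40     1.00]
Cofactors of I−A, C_ij = (−1)^(i+j)·(minor ij) (rows/columns in the sector order above):
  C_11 = (0.60)(1.00) − (0.00)(-0.40) = 0.6000
  C_12 = −[(-0.35)(1.00) − (0.00)(-0.40)] = 0.3500
  C_13 = (-0.35)(-0.40) − (0.60)(-0.40) = 0.3800
  C_21 = −[(-0.10)(1.00) − (-0.30)(-0.40)] = 0.2200
  C_22 = (1.00)(1.00) − (-0.30)(-0.40) = 0.8800
  C_23 = −[(1.00)(-0.40) − (-0.10)(-0.40)] = 0.4400
  C_31 = (-0.10)(0.00) − (-0.30)(0.60) = 0.1800
  C_32 = −[(1.00)(0.00) − (-0.30)(-0.35)] = 0.1050
  C_33 = (1.00)(0.60) − (-0.10)(-0.35) = 0.5650
det(I−A) = Σ_j (I−A)_1j·C_1j = (1.00)(0.6000) + (-0.10)(0.3500) + (-0.30)(0.3800) = 0.4510
adj(I−A) = Cᵀ =
  [ 0.6000   0.2200   0.1800]
  [ 0.3500   0.8800   0.1050]
  [ 0.3800   0.4400   0.5650]
(I − A)⁻¹ = adj(I−A) / det(I−A) ≈
  [   1.3304     0.4878     0.3991]
  [   0.7761     1.9512     0.2328]
  [   0.8426     0.9756     1.2528]
First solve x = (I − A)⁻¹ d = adj(I−A)·d / det(I−A); in particular x_2 = (0.3500·200 + 0.8800·50 + 0.1050·475) / 0.4510 = 163.875 / 0.4510 ≈ 363.3592.
Intermediate flow from 2 to 2: z_22 = a_22 · x_2 = 0.40 × 163.875 / 0.4510 = 65.55 / 0.4510 ≈ 145.34.

z_22 = 145.34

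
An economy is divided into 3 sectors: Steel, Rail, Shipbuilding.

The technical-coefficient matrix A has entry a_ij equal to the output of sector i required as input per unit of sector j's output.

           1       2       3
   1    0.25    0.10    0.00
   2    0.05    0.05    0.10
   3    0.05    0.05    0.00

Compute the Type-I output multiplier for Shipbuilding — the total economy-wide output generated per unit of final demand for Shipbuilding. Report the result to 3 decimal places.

m_3 = 1.127

I − A =
  [   0.75    -0.10     0.00]
  [  -0.05     0.95    -0.10]
  [  -0.05    -0.05     1.00]
Cofactors of I−A, C_ij = (−1)^(i+j)·(minor ij) (rows/columns in the sector order above):
  C_11 = (0.95)(1.00) − (-0.10)(-0.05) = 0.9450
  C_12 = −[(-0.05)(1.00) − (-0.10)(-0.05)] = 0.0550
  C_13 = (-0.05)(-0.05) − (0.95)(-0.05) = 0.0500
  C_21 = −[(-0.10)(1.00) − (0.00)(-0.05)] = 0.1000
  C_22 = (0.75)(1.00) − (0.00)(-0.05) = 0.7500
  C_23 = −[(0.75)(-0.05) − (-0.10)(-0.05)] = 0.0425
  C_31 = (-0.10)(-0.10) − (0.00)(0.95) = 0.0100
  C_32 = −[(0.75)(-0.10) − (0.00)(-0.05)] = 0.0750
  C_33 = (0.75)(0.95) − (-0.10)(-0.05) = 0.7075
det(I−A) = Σ_j (I−A)_1j·C_1j = (0.75)(0.9450) + (-0.10)(0.0550) + (0.00)(0.0500) = 0.70325
adj(I−A) = Cᵀ =
  [ 0.9450   0.1000   0.0100]
  [ 0.0550   0.7500   0.0750]
  [ 0.0500   0.0425   0.7075]
(I − A)⁻¹ = adj(I−A) / det(I−A) ≈
  [   1.3438     0.1422     0.0142]
  [   0.0782     1.0665     0.1066]
  [   0.0711     0.0604     1.0060]
The output multiplier for sector j is the column-j sum of the Leontief inverse (I − A)⁻¹ = adj(I−A) / det(I−A).
Column 3 of adj(I−A): (0.0100, 0.0750, 0.7075); det(I−A) = 0.70325.
m_3 = (0.0100 + 0.0750 + 0.7075) / 0.70325 = 0.7925 / 0.70325 ≈ 1.127.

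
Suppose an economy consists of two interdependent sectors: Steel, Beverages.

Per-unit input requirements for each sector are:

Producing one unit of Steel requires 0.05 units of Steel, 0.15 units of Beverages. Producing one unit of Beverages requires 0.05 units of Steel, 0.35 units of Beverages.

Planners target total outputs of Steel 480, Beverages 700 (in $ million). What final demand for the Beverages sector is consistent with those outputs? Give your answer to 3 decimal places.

d_B = 383.000

I − A =
  [   0.95    -0.05]
  [  -0.15     0.65]
d = (I − A) x:
  d_S = (+0.95)·480 + (-0.05)·700 = 421.000
  d_B = (-0.15)·480 + (+0.65)·700 = 383.000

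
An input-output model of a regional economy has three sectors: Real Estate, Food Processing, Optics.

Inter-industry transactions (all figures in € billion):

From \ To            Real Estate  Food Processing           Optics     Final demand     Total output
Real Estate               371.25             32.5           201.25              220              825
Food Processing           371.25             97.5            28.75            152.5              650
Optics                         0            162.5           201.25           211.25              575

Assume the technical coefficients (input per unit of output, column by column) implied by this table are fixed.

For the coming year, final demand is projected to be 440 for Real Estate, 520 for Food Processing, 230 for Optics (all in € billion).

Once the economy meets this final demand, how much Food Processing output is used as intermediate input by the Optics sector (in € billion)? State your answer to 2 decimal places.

Technical coefficients a_ij = z_ij / X_j:
  a_RR = 371.25/825 = 0.45, a_FR = 371.25/825 = 0.45, a_OR = 0/825 = 0.00
  a_RF = 32.5/650 = 0.05, a_FF = 97.5/650 = 0.15, a_OF = 162.5/650 = 0.25
  a_RO = 201.25/575 = 0.35, a_FO = 28.75/575 = 0.05, a_OO = 201.25/575 = 0.35
I − A =
  [   0.55    -0.05    -0.35]
  [  -0.45     0.85    -0.05]
  [   0.00    -0.25     0.65]
Cofactors of I−A, C_ij = (−1)^(i+j)·(minor ij) (rows/columns in the sector order above):
  C_11 = (0.85)(0.65) − (-0.05)(-0.25) = 0.5400
  C_12 = −[(-0.45)(0.65) − (-0.05)(0.00)] = 0.2925
  C_13 = (-0.45)(-0.25) − (0.85)(0.00) = 0.1125
  C_21 = −[(-0.05)(0.65) − (-0.35)(-0.25)] = 0.1200
  C_22 = (0.55)(0.65) − (-0.35)(0.00) = 0.3575
  C_23 = −[(0.55)(-0.25) − (-0.05)(0.00)] = 0.1375
  C_31 = (-0.05)(-0.05) − (-0.35)(0.85) = 0.3000
  C_32 = −[(0.55)(-0.05) − (-0.35)(-0.45)] = 0.1850
  C_33 = (0.55)(0.85) − (-0.05)(-0.45) = 0.4450
det(I−A) = Σ_j (I−A)_1j·C_1j = (0.55)(0.5400) + (-0.05)(0.2925) + (-0.35)(0.1125) = 0.2430
adj(I−A) = Cᵀ =
  [ 0.5400   0.1200   0.3000]
  [ 0.2925   0.3575   0.1850]
  [ 0.1125   0.1375   0.4450]
(I − A)⁻¹ = adj(I−A) / det(I−A) ≈
  [   2.2222     0.4938     1.2346]
  [   1.2037     1.4712     0.7613]
  [   0.4630     0.5658     1.8313]
First solve x = (I − A)⁻¹ d = adj(I−A)·d / det(I−A); in particular x_O = (0.1125·440 + 0.1375·520 + 0.4450·230) / 0.2430 = 223.35 / 0.2430 ≈ 919.1358.
Intermediate flow from F to O: z_FO = a_FO · x_O = 0.05 × 223.35 / 0.2430 = 11.1675 / 0.2430 ≈ 45.96.

z_FO = 45.96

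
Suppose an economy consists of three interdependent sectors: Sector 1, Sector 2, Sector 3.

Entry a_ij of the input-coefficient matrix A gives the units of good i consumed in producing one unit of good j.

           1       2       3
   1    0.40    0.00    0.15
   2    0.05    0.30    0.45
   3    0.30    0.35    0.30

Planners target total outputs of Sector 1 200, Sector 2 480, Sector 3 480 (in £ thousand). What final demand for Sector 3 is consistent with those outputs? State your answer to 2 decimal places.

I − A =
  [   0.60     0.00    -0.15]
  [  -0.05     0.70    -0.45]
  [  -0.30    -0.35     0.70]
d = (I − A) x:
  d_1 = (+0.60)·200 + (+0.00)·480 + (-0.15)·480 = 48.00
  d_2 = (-0.05)·200 + (+0.70)·480 + (-0.45)·480 = 110.00
  d_3 = (-0.30)·200 + (-0.35)·480 + (+0.70)·480 = 108.00

d_3 = 108.00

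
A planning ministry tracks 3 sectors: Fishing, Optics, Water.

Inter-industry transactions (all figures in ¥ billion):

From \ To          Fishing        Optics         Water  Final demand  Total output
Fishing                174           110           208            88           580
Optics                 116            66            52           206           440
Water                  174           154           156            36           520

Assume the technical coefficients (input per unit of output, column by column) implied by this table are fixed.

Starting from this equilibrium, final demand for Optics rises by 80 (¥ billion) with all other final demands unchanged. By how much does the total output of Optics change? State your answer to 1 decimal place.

Technical coefficients a_ij = z_ij / X_j:
  a_FF = 174/580 = 0.30, a_OF = 116/580 = 0.20, a_WF = 174/580 = 0.30
  a_FO = 110/440 = 0.25, a_OO = 66/440 = 0.15, a_WO = 154/440 = 0.35
  a_FW = 208/520 = 0.40, a_OW = 52/520 = 0.10, a_WW = 156/520 = 0.30
I − A =
  [   0.70    -0.25    -0.40]
  [  -0.20     0.85    -0.10]
  [  -0.30    -0.35     0.70]
Cofactors of I−A, C_ij = (−1)^(i+j)·(minor ij) (rows/columns in the sector order above):
  C_11 = (0.85)(0.70) − (-0.10)(-0.35) = 0.5600
  C_12 = −[(-0.20)(0.70) − (-0.10)(-0.30)] = 0.1700
  C_13 = (-0.20)(-0.35) − (0.85)(-0.30) = 0.3250
  C_21 = −[(-0.25)(0.70) − (-0.40)(-0.35)] = 0.3150
  C_22 = (0.70)(0.70) − (-0.40)(-0.30) = 0.3700
  C_23 = −[(0.70)(-0.35) − (-0.25)(-0.30)] = 0.3200
  C_31 = (-0.25)(-0.10) − (-0.40)(0.85) = 0.3650
  C_32 = −[(0.70)(-0.10) − (-0.40)(-0.20)] = 0.1500
  C_33 = (0.70)(0.85) − (-0.25)(-0.20) = 0.5450
det(I−A) = Σ_j (I−A)_1j·C_1j = (0.70)(0.5600) + (-0.25)(0.1700) + (-0.40)(0.3250) = 0.2195
adj(I−A) = Cᵀ =
  [ 0.5600   0.3150   0.3650]
  [ 0.1700   0.3700   0.1500]
  [ 0.3250   0.3200   0.5450]
(I − A)⁻¹ = adj(I−A) / det(I−A) ≈
  [   2.5513     1.4351     1.6629]
  [   0.7745     1.6856     0.6834]
  [   1.4806     1.4579     2.4829]
Δx = (I − A)⁻¹ Δd with Δd having +80 in the Optics component and 0 elsewhere.
So Δx_O = L_OO · (+80), where L_OO = adj(I−A)_OO / det(I−A) = 0.3700 / 0.2195.
Δx_O = 0.3700 × (+80) / 0.2195 = 29.60 / 0.2195 ≈ 134.9.

Δx_O = 134.9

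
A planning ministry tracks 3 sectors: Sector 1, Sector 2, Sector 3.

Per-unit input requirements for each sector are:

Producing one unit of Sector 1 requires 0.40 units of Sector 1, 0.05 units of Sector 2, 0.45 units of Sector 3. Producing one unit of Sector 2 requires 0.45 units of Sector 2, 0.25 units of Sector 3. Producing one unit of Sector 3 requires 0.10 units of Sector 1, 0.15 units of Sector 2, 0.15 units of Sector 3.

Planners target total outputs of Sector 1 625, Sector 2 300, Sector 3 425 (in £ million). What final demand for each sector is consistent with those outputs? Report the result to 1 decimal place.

d_1 = 332.5, d_2 = 70.0, d_3 = 5.0

I − A =
  [   0.60     0.00    -0.10]
  [  -0.05     0.55    -0.15]
  [  -0.45    -0.25     0.85]
d = (I − A) x:
  d_1 = (+0.60)·625 + (+0.00)·300 + (-0.10)·425 = 332.5
  d_2 = (-0.05)·625 + (+0.55)·300 + (-0.15)·425 = 70.0
  d_3 = (-0.45)·625 + (-0.25)·300 + (+0.85)·425 = 5.0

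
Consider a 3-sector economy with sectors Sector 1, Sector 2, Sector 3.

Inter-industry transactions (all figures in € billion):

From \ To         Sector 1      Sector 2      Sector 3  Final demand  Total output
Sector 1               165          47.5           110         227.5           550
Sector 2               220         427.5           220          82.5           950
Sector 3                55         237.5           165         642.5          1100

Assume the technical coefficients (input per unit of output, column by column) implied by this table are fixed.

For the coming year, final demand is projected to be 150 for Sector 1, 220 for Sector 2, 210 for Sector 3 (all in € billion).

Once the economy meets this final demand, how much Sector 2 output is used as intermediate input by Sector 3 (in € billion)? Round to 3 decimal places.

z_23 = 107.826

Technical coefficients a_ij = z_ij / X_j:
  a_11 = 165/550 = 0.30, a_21 = 220/550 = 0.40, a_31 = 55/550 = 0.10
  a_12 = 47.5/950 = 0.05, a_22 = 427.5/950 = 0.45, a_32 = 237.5/950 = 0.25
  a_13 = 110/1100 = 0.10, a_23 = 220/1100 = 0.20, a_33 = 165/1100 = 0.15
I − A =
  [   0.70    -0.05    -0.10]
  [  -0.40     0.55    -0.20]
  [  -0.10    -0.25     0.85]
Cofactors of I−A, C_ij = (−1)^(i+j)·(minor ij) (rows/columns in the sector order above):
  C_11 = (0.55)(0.85) − (-0.20)(-0.25) = 0.4175
  C_12 = −[(-0.40)(0.85) − (-0.20)(-0.10)] = 0.3600
  C_13 = (-0.40)(-0.25) − (0.55)(-0.10) = 0.1550
  C_21 = −[(-0.05)(0.85) − (-0.10)(-0.25)] = 0.0675
  C_22 = (0.70)(0.85) − (-0.10)(-0.10) = 0.5850
  C_23 = −[(0.70)(-0.25) − (-0.05)(-0.10)] = 0.1800
  C_31 = (-0.05)(-0.20) − (-0.10)(0.55) = 0.0650
  C_32 = −[(0.70)(-0.20) − (-0.10)(-0.40)] = 0.1800
  C_33 = (0.70)(0.55) − (-0.05)(-0.40) = 0.3650
det(I−A) = Σ_j (I−A)_1j·C_1j = (0.70)(0.4175) + (-0.05)(0.3600) + (-0.10)(0.1550) = 0.25875
adj(I−A) = Cᵀ =
  [ 0.4175   0.0675   0.0650]
  [ 0.3600   0.5850   0.1800]
  [ 0.1550   0.1800   0.3650]
(I − A)⁻¹ = adj(I−A) / det(I−A) ≈
  [   1.6135     0.2609     0.2512]
  [   1.3913     2.2609     0.6957]
  [   0.5990     0.6957     1.4106]
First solve x = (I − A)⁻¹ d = adj(I−A)·d / det(I−A); in particular x_3 = (0.1550·150 + 0.1800·220 + 0.3650·210) / 0.25875 = 139.50 / 0.25875 ≈ 539.13043.
Intermediate flow from 2 to 3: z_23 = a_23 · x_3 = 0.20 × 139.50 / 0.25875 = 27.90 / 0.25875 ≈ 107.826.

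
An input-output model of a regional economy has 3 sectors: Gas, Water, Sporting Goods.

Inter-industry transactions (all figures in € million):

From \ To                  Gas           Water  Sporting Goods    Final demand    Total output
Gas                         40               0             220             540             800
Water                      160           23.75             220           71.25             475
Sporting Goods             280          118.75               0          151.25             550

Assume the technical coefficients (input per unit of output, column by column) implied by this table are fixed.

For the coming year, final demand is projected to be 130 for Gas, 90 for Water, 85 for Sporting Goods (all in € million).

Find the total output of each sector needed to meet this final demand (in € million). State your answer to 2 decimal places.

x_G = 231.93, x_W = 238.66, x_S = 225.84

Technical coefficients a_ij = z_ij / X_j:
  a_GG = 40/800 = 0.05, a_WG = 160/800 = 0.20, a_SG = 280/800 = 0.35
  a_GW = 0/475 = 0.00, a_WW = 23.75/475 = 0.05, a_SW = 118.75/475 = 0.25
  a_GS = 220/550 = 0.40, a_WS = 220/550 = 0.40, a_SS = 0/550 = 0.00
I − A =
  [   0.95     0.00    -0.40]
  [  -0.20     0.95    -0.40]
  [  -0.35    -0.25     1.00]
Cofactors of I−A, C_ij = (−1)^(i+j)·(minor ij) (rows/columns in the sector order above):
  C_11 = (0.95)(1.00) − (-0.40)(-0.25) = 0.8500
  C_12 = −[(-0.20)(1.00) − (-0.40)(-0.35)] = 0.3400
  C_13 = (-0.20)(-0.25) − (0.95)(-0.35) = 0.3825
  C_21 = −[(0.00)(1.00) − (-0.40)(-0.25)] = 0.1000
  C_22 = (0.95)(1.00) − (-0.40)(-0.35) = 0.8100
  C_23 = −[(0.95)(-0.25) − (0.00)(-0.35)] = 0.2375
  C_31 = (0.00)(-0.40) − (-0.40)(0.95) = 0.3800
  C_32 = −[(0.95)(-0.40) − (-0.40)(-0.20)] = 0.4600
  C_33 = (0.95)(0.95) − (0.00)(-0.20) = 0.9025
det(I−A) = Σ_j (I−A)_1j·C_1j = (0.95)(0.8500) + (0.00)(0.3400) + (-0.40)(0.3825) = 0.6545
adj(I−A) = Cᵀ =
  [ 0.8500   0.1000   0.3800]
  [ 0.3400   0.8100   0.4600]
  [ 0.3825   0.2375   0.9025]
(I − A)⁻¹ = adj(I−A) / det(I−A) ≈
  [   1.2987     0.1528     0.5806]
  [   0.5195     1.2376     0.7028]
  [   0.5844     0.3629     1.3789]
x = (I − A)⁻¹ d = adj(I−A)·d / det(I−A), with det(I−A) = 0.6545:
  x_G = (0.8500·130 + 0.1000·90 + 0.3800·85) / 0.6545 = 151.80 / 0.6545 ≈ 231.93
  x_W = (0.3400·130 + 0.8100·90 + 0.4600·85) / 0.6545 = 156.20 / 0.6545 ≈ 238.66
  x_S = (0.3825·130 + 0.2375·90 + 0.9025·85) / 0.6545 = 147.8125 / 0.6545 ≈ 225.84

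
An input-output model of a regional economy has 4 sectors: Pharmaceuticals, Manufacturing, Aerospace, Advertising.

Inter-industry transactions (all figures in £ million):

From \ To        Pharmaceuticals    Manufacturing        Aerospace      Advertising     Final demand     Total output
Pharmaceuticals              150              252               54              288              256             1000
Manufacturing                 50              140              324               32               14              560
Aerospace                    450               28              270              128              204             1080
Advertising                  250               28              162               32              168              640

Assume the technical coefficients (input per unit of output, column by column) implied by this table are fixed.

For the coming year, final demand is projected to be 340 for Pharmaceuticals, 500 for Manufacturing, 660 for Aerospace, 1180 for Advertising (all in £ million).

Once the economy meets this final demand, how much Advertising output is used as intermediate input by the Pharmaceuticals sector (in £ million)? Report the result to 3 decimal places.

z_41 = 918.487

Technical coefficients a_ij = z_ij / X_j:
  a_11 = 150/1000 = 0.15, a_21 = 50/1000 = 0.05, a_31 = 450/1000 = 0.45, a_41 = 250/1000 = 0.25
  a_12 = 252/560 = 0.45, a_22 = 140/560 = 0.25, a_32 = 28/560 = 0.05, a_42 = 28/560 = 0.05
  a_13 = 54/1080 = 0.05, a_23 = 324/1080 = 0.30, a_33 = 270/1080 = 0.25, a_43 = 162/1080 = 0.15
  a_14 = 288/640 = 0.45, a_24 = 32/640 = 0.05, a_34 = 128/640 = 0.20, a_44 = 32/640 = 0.05
I − A =
  [   0.85    -0.45    -0.05    -0.45]
  [  -0.05     0.75    -0.30    -0.05]
  [  -0.45    -0.05     0.75    -0.20]
  [  -0.25    -0.05    -0.15     0.95]
Compute the cofactors C_ij = (−1)^(i+j)·(3×3 minor ij) of I−A; the adjugate is their transpose:
adj(I−A) = Cᵀ =
  [ 0.492375   0.330250   0.224500   0.297875]
  [ 0.190125   0.441500   0.221250   0.159875]
  [ 0.360500   0.268250   0.491000   0.288250]
  [ 0.196500   0.152500   0.148250   0.370750]
det(I−A) = Σ_j (I−A)_1j·C_1j = (0.85)(0.492375) + (-0.45)(0.190125) + (-0.05)(0.360500) + (-0.45)(0.196500) = 0.2265125
(I − A)⁻¹ = adj(I−A) / det(I−A) ≈
  [   2.1737     1.4580     0.9911     1.3150]
  [   0.8394     1.9491     0.9768     0.7058]
  [   1.5915     1.1843     2.1677     1.2726]
  [   0.8675     0.6733     0.6545     1.6368]
First solve x = (I − A)⁻¹ d = adj(I−A)·d / det(I−A); in particular x_1 = (0.492375·340 + 0.330250·500 + 0.224500·660 + 0.297875·1180) / 0.2265125 = 832.195 / 0.2265125 ≈ 3673.94735.
Intermediate flow from 4 to 1: z_41 = a_41 · x_1 = 0.25 × 832.195 / 0.2265125 = 208.04875 / 0.2265125 ≈ 918.487.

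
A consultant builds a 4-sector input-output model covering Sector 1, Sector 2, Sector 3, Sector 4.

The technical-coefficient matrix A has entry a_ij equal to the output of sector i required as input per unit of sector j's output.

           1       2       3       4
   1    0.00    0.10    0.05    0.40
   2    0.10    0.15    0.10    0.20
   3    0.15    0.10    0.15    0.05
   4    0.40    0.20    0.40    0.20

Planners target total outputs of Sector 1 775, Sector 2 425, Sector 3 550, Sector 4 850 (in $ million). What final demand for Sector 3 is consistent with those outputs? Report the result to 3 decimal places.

I − A =
  [   1.00    -0.10    -0.05    -0.40]
  [  -0.10     0.85    -0.10    -0.20]
  [  -0.15    -0.10     0.85    -0.05]
  [  -0.40    -0.20    -0.40     0.80]
d = (I − A) x:
  d_1 = (+1.00)·775 + (-0.10)·425 + (-0.05)·550 + (-0.40)·850 = 365.000
  d_2 = (-0.10)·775 + (+0.85)·425 + (-0.10)·550 + (-0.20)·850 = 58.750
  d_3 = (-0.15)·775 + (-0.10)·425 + (+0.85)·550 + (-0.05)·850 = 266.250
  d_4 = (-0.40)·775 + (-0.20)·425 + (-0.40)·550 + (+0.80)·850 = 65.000

d_3 = 266.250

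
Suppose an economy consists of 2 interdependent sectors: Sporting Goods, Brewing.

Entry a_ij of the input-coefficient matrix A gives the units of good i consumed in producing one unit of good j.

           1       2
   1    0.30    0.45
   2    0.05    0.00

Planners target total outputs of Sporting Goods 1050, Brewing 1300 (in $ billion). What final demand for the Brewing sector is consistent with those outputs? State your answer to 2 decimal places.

I − A =
  [   0.70    -0.45]
  [  -0.05     1.00]
d = (I − A) x:
  d_1 = (+0.70)·1050 + (-0.45)·1300 = 150.00
  d_2 = (-0.05)·1050 + (+1.00)·1300 = 1247.50

d_2 = 1247.50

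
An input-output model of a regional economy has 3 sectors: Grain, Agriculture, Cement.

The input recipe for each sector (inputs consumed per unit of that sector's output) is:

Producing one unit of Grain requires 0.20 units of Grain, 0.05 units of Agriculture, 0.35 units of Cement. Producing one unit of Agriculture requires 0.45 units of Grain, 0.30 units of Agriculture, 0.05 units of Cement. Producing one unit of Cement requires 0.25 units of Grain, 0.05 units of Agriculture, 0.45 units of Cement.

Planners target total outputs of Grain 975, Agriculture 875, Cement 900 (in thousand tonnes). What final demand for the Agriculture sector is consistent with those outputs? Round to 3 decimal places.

d_A = 518.750

I − A =
  [   0.80    -0.45    -0.25]
  [  -0.05     0.70    -0.05]
  [  -0.35    -0.05     0.55]
d = (I − A) x:
  d_G = (+0.80)·975 + (-0.45)·875 + (-0.25)·900 = 161.250
  d_A = (-0.05)·975 + (+0.70)·875 + (-0.05)·900 = 518.750
  d_C = (-0.35)·975 + (-0.05)·875 + (+0.55)·900 = 110.000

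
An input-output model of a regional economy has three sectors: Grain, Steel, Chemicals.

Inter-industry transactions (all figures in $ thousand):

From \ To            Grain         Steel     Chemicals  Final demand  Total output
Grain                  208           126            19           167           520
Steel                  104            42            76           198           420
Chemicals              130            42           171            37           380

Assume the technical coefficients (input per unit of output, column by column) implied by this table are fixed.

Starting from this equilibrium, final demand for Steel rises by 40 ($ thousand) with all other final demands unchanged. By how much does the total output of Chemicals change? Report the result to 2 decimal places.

Technical coefficients a_ij = z_ij / X_j:
  a_GG = 208/520 = 0.40, a_SG = 104/520 = 0.20, a_CG = 130/520 = 0.25
  a_GS = 126/420 = 0.30, a_SS = 42/420 = 0.10, a_CS = 42/420 = 0.10
  a_GC = 19/380 = 0.05, a_SC = 76/380 = 0.20, a_CC = 171/380 = 0.45
I − A =
  [   0.60    -0.30    -0.05]
  [  -0.20     0.90    -0.20]
  [  -0.25    -0.10     0.55]
Cofactors of I−A, C_ij = (−1)^(i+j)·(minor ij) (rows/columns in the sector order above):
  C_11 = (0.90)(0.55) − (-0.20)(-0.10) = 0.4750
  C_12 = −[(-0.20)(0.55) − (-0.20)(-0.25)] = 0.1600
  C_13 = (-0.20)(-0.10) − (0.90)(-0.25) = 0.2450
  C_21 = −[(-0.30)(0.55) − (-0.05)(-0.10)] = 0.1700
  C_22 = (0.60)(0.55) − (-0.05)(-0.25) = 0.3175
  C_23 = −[(0.60)(-0.10) − (-0.30)(-0.25)] = 0.1350
  C_31 = (-0.30)(-0.20) − (-0.05)(0.90) = 0.1050
  C_32 = −[(0.60)(-0.20) − (-0.05)(-0.20)] = 0.1300
  C_33 = (0.60)(0.90) − (-0.30)(-0.20) = 0.4800
det(I−A) = Σ_j (I−A)_1j·C_1j = (0.60)(0.4750) + (-0.30)(0.1600) + (-0.05)(0.2450) = 0.22475
adj(I−A) = Cᵀ =
  [ 0.4750   0.1700   0.1050]
  [ 0.1600   0.3175   0.1300]
  [ 0.2450   0.1350   0.4800]
(I − A)⁻¹ = adj(I−A) / det(I−A) ≈
  [   2.1135     0.7564     0.4672]
  [   0.7119     1.4127     0.5784]
  [   1.0901     0.6007     2.1357]
Δx = (I − A)⁻¹ Δd with Δd having +40 in the Steel component and 0 elsewhere.
So Δx_C = L_CS · (+40), where L_CS = adj(I−A)_CS / det(I−A) = 0.1350 / 0.22475.
Δx_C = 0.1350 × (+40) / 0.22475 = 5.40 / 0.22475 ≈ 24.03.

Δx_C = 24.03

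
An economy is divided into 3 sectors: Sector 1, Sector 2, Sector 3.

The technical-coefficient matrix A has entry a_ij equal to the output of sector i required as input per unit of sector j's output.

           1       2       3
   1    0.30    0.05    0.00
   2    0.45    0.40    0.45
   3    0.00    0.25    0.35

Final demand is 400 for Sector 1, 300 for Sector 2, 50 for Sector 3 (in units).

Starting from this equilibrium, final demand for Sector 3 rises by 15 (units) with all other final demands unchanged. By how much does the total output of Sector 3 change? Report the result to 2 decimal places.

I − A =
  [   0.70    -0.05     0.00]
  [  -0.45     0.60    -0.45]
  [   0.00    -0.25     0.65]
Cofactors of I−A, C_ij = (−1)^(i+j)·(minor ij) (rows/columns in the sector order above):
  C_11 = (0.60)(0.65) − (-0.45)(-0.25) = 0.2775
  C_12 = −[(-0.45)(0.65) − (-0.45)(0.00)] = 0.2925
  C_13 = (-0.45)(-0.25) − (0.60)(0.00) = 0.1125
  C_21 = −[(-0.05)(0.65) − (0.00)(-0.25)] = 0.0325
  C_22 = (0.70)(0.65) − (0.00)(0.00) = 0.4550
  C_23 = −[(0.70)(-0.25) − (-0.05)(0.00)] = 0.1750
  C_31 = (-0.05)(-0.45) − (0.00)(0.60) = 0.0225
  C_32 = −[(0.70)(-0.45) − (0.00)(-0.45)] = 0.3150
  C_33 = (0.70)(0.60) − (-0.05)(-0.45) = 0.3975
det(I−A) = Σ_j (I−A)_1j·C_1j = (0.70)(0.2775) + (-0.05)(0.2925) + (0.00)(0.1125) = 0.179625
adj(I−A) = Cᵀ =
  [ 0.2775   0.0325   0.0225]
  [ 0.2925   0.4550   0.3150]
  [ 0.1125   0.1750   0.3975]
(I − A)⁻¹ = adj(I−A) / det(I−A) ≈
  [   1.5449     0.1809     0.1253]
  [   1.6284     2.5331     1.7537]
  [   0.6263     0.9743     2.2129]
Δx = (I − A)⁻¹ Δd with Δd having +15 in the Sector 3 component and 0 elsewhere.
So Δx_3 = L_33 · (+15), where L_33 = adj(I−A)_33 / det(I−A) = 0.3975 / 0.179625.
Δx_3 = 0.3975 × (+15) / 0.179625 = 5.9625 / 0.179625 ≈ 33.19.

Δx_3 = 33.19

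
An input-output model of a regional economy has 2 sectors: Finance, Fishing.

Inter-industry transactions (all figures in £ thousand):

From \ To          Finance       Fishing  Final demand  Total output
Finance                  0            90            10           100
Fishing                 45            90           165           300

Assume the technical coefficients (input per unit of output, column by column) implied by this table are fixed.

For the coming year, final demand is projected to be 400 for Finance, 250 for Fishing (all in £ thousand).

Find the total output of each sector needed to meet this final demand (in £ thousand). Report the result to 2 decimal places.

Technical coefficients a_ij = z_ij / X_j:
  a_11 = 0/100 = 0.00, a_21 = 45/100 = 0.45
  a_12 = 90/300 = 0.30, a_22 = 90/300 = 0.30
I − A =
  [   1.00    -0.30]
  [  -0.45     0.70]
det(I−A) = (1.00)(0.70) − (-0.30)(-0.45) = 0.5650
adj(I−A) = [[0.70, 0.30], [0.45, 1.00]]
(I − A)⁻¹ = adj(I−A) / det(I−A) ≈
  [   1.2389     0.5310]
  [   0.7965     1.7699]
x = (I − A)⁻¹ d = adj(I−A)·d / det(I−A), with det(I−A) = 0.5650:
  x_1 = (0.70·400 + 0.30·250) / 0.5650 = 355.00 / 0.5650 ≈ 628.32
  x_2 = (0.45·400 + 1.00·250) / 0.5650 = 430.00 / 0.5650 ≈ 761.06

x_1 = 628.32, x_2 = 761.06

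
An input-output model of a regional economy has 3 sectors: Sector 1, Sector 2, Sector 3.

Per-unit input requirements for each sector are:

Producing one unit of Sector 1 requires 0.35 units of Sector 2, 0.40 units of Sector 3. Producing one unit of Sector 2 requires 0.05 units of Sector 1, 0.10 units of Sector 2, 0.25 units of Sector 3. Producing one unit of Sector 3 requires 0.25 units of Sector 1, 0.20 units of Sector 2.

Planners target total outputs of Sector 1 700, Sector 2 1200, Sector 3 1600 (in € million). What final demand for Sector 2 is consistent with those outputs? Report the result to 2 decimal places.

d_2 = 515.00

I − A =
  [   1.00    -0.05    -0.25]
  [  -0.35     0.90    -0.20]
  [  -0.40    -0.25     1.00]
d = (I − A) x:
  d_1 = (+1.00)·700 + (-0.05)·1200 + (-0.25)·1600 = 240.00
  d_2 = (-0.35)·700 + (+0.90)·1200 + (-0.20)·1600 = 515.00
  d_3 = (-0.40)·700 + (-0.25)·1200 + (+1.00)·1600 = 1020.00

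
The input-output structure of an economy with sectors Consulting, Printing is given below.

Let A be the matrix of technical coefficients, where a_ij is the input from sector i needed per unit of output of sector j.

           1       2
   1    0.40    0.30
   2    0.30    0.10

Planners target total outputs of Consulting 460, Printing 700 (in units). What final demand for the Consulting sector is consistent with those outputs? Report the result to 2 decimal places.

I − A =
  [   0.60    -0.30]
  [  -0.30     0.90]
d = (I − A) x:
  d_1 = (+0.60)·460 + (-0.30)·700 = 66.00
  d_2 = (-0.30)·460 + (+0.90)·700 = 492.00

d_1 = 66.00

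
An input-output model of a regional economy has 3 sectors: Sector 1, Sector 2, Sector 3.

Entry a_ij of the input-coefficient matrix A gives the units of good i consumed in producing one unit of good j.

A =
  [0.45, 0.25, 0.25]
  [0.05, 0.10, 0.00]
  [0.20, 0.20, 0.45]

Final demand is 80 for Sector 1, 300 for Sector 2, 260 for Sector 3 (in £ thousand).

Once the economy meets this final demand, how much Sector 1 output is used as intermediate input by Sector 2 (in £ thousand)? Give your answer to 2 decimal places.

z_12 = 93.17

I − A =
  [   0.55    -0.25    -0.25]
  [  -0.05     0.90     0.00]
  [  -0.20    -0.20     0.55]
Cofactors of I−A, C_ij = (−1)^(i+j)·(minor ij) (rows/columns in the sector order above):
  C_11 = (0.90)(0.55) − (0.00)(-0.20) = 0.4950
  C_12 = −[(-0.05)(0.55) − (0.00)(-0.20)] = 0.0275
  C_13 = (-0.05)(-0.20) − (0.90)(-0.20) = 0.1900
  C_21 = −[(-0.25)(0.55) − (-0.25)(-0.20)] = 0.1875
  C_22 = (0.55)(0.55) − (-0.25)(-0.20) = 0.2525
  C_23 = −[(0.55)(-0.20) − (-0.25)(-0.20)] = 0.1600
  C_31 = (-0.25)(0.00) − (-0.25)(0.90) = 0.2250
  C_32 = −[(0.55)(0.00) − (-0.25)(-0.05)] = 0.0125
  C_33 = (0.55)(0.90) − (-0.25)(-0.05) = 0.4825
det(I−A) = Σ_j (I−A)_1j·C_1j = (0.55)(0.4950) + (-0.25)(0.0275) + (-0.25)(0.1900) = 0.217875
adj(I−A) = Cᵀ =
  [ 0.4950   0.1875   0.2250]
  [ 0.0275   0.2525   0.0125]
  [ 0.1900   0.1600   0.4825]
(I − A)⁻¹ = adj(I−A) / det(I−A) ≈
  [   2.2719     0.8606     1.0327]
  [   0.1262     1.1589     0.0574]
  [   0.8721     0.7344     2.2146]
First solve x = (I − A)⁻¹ d = adj(I−A)·d / det(I−A); in particular x_2 = (0.0275·80 + 0.2525·300 + 0.0125·260) / 0.217875 = 81.20 / 0.217875 ≈ 372.6908.
Intermediate flow from 1 to 2: z_12 = a_12 · x_2 = 0.25 × 81.20 / 0.217875 = 20.30 / 0.217875 ≈ 93.17.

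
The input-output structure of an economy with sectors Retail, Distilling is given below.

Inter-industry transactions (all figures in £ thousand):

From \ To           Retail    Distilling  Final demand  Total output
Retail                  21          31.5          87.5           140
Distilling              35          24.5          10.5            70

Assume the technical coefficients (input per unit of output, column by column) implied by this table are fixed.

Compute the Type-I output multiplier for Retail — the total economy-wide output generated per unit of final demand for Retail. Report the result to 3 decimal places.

Technical coefficients a_ij = z_ij / X_j:
  a_11 = 21/140 = 0.15, a_21 = 35/140 = 0.25
  a_12 = 31.5/70 = 0.45, a_22 = 24.5/70 = 0.35
I − A =
  [   0.85    -0.45]
  [  -0.25     0.65]
det(I−A) = (0.85)(0.65) − (-0.45)(-0.25) = 0.4400
adj(I−A) = [[0.65, 0.45], [0.25, 0.85]]
(I − A)⁻¹ = adj(I−A) / det(I−A) ≈
  [   1.4773     1.0227]
  [   0.5682     1.9318]
The output multiplier for sector j is the column-j sum of the Leontief inverse (I − A)⁻¹ = adj(I−A) / det(I−A).
Column 1 of adj(I−A): (0.65, 0.25); det(I−A) = 0.4400.
m_1 = (0.65 + 0.25) / 0.4400 = 0.90 / 0.4400 ≈ 2.045.

m_1 = 2.045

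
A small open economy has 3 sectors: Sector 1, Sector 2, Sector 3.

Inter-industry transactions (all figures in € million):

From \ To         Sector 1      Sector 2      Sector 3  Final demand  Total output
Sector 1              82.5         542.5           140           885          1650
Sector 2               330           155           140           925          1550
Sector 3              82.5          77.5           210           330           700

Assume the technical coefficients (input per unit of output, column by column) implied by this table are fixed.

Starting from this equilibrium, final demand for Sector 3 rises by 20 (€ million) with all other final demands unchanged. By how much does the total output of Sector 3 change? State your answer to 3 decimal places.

Δx_3 = 29.876

Technical coefficients a_ij = z_ij / X_j:
  a_11 = 82.5/1650 = 0.05, a_21 = 330/1650 = 0.20, a_31 = 82.5/1650 = 0.05
  a_12 = 542.5/1550 = 0.35, a_22 = 155/1550 = 0.10, a_32 = 77.5/1550 = 0.05
  a_13 = 140/700 = 0.20, a_23 = 140/700 = 0.20, a_33 = 210/700 = 0.30
I − A =
  [   0.95    -0.35    -0.20]
  [  -0.20     0.90    -0.20]
  [  -0.05    -0.05     0.70]
Cofactors of I−A, C_ij = (−1)^(i+j)·(minor ij) (rows/columns in the sector order above):
  C_11 = (0.90)(0.70) − (-0.20)(-0.05) = 0.6200
  C_12 = −[(-0.20)(0.70) − (-0.20)(-0.05)] = 0.1500
  C_13 = (-0.20)(-0.05) − (0.90)(-0.05) = 0.0550
  C_21 = −[(-0.35)(0.70) − (-0.20)(-0.05)] = 0.2550
  C_22 = (0.95)(0.70) − (-0.20)(-0.05) = 0.6550
  C_23 = −[(0.95)(-0.05) − (-0.35)(-0.05)] = 0.0650
  C_31 = (-0.35)(-0.20) − (-0.20)(0.90) = 0.2500
  C_32 = −[(0.95)(-0.20) − (-0.20)(-0.20)] = 0.2300
  C_33 = (0.95)(0.90) − (-0.35)(-0.20) = 0.7850
det(I−A) = Σ_j (I−A)_1j·C_1j = (0.95)(0.6200) + (-0.35)(0.1500) + (-0.20)(0.0550) = 0.5255
adj(I−A) = Cᵀ =
  [ 0.6200   0.2550   0.2500]
  [ 0.1500   0.6550   0.2300]
  [ 0.0550   0.0650   0.7850]
(I − A)⁻¹ = adj(I−A) / det(I−A) ≈
  [   1.1798     0.4853     0.4757]
  [   0.2854     1.2464     0.4377]
  [   0.1047     0.1237     1.4938]
Δx = (I − A)⁻¹ Δd with Δd having +20 in the Sector 3 component and 0 elsewhere.
So Δx_3 = L_33 · (+20), where L_33 = adj(I−A)_33 / det(I−A) = 0.7850 / 0.5255.
Δx_3 = 0.7850 × (+20) / 0.5255 = 15.70 / 0.5255 ≈ 29.876.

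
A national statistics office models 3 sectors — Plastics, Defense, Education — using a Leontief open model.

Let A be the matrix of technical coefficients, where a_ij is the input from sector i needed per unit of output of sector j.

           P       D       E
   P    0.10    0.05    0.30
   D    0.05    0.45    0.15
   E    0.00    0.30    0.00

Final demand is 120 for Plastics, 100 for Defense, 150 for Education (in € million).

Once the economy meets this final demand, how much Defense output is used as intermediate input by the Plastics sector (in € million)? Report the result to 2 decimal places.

z_DP = 11.23

I − A =
  [   0.90    -0.05    -0.30]
  [  -0.05     0.55    -0.15]
  [   0.00    -0.30     1.00]
Cofactors of I−A, C_ij = (−1)^(i+j)·(minor ij) (rows/columns in the sector order above):
  C_11 = (0.55)(1.00) − (-0.15)(-0.30) = 0.5050
  C_12 = −[(-0.05)(1.00) − (-0.15)(0.00)] = 0.0500
  C_13 = (-0.05)(-0.30) − (0.55)(0.00) = 0.0150
  C_21 = −[(-0.05)(1.00) − (-0.30)(-0.30)] = 0.1400
  C_22 = (0.90)(1.00) − (-0.30)(0.00) = 0.9000
  C_23 = −[(0.90)(-0.30) − (-0.05)(0.00)] = 0.2700
  C_31 = (-0.05)(-0.15) − (-0.30)(0.55) = 0.1725
  C_32 = −[(0.90)(-0.15) − (-0.30)(-0.05)] = 0.1500
  C_33 = (0.90)(0.55) − (-0.05)(-0.05) = 0.4925
det(I−A) = Σ_j (I−A)_1j·C_1j = (0.90)(0.5050) + (-0.05)(0.0500) + (-0.30)(0.0150) = 0.4475
adj(I−A) = Cᵀ =
  [ 0.5050   0.1400   0.1725]
  [ 0.0500   0.9000   0.1500]
  [ 0.0150   0.2700   0.4925]
(I − A)⁻¹ = adj(I−A) / det(I−A) ≈
  [   1.1285     0.3128     0.3855]
  [   0.1117     2.0112     0.3352]
  [   0.0335     0.6034     1.1006]
First solve x = (I − A)⁻¹ d = adj(I−A)·d / det(I−A); in particular x_P = (0.5050·120 + 0.1400·100 + 0.1725·150) / 0.4475 = 100.475 / 0.4475 ≈ 224.5251.
Intermediate flow from D to P: z_DP = a_DP · x_P = 0.05 × 100.475 / 0.4475 = 5.02375 / 0.4475 ≈ 11.23.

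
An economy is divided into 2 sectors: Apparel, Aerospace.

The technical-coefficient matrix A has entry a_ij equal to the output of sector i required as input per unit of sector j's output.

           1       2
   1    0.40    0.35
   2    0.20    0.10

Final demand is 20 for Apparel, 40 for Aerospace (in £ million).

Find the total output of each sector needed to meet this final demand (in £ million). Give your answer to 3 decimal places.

I − A =
  [   0.60    -0.35]
  [  -0.20     0.90]
det(I−A) = (0.60)(0.90) − (-0.35)(-0.20) = 0.4700
adj(I−A) = [[0.90, 0.35], [0.20, 0.60]]
(I − A)⁻¹ = adj(I−A) / det(I−A) ≈
  [   1.9149     0.7447]
  [   0.4255     1.2766]
x = (I − A)⁻¹ d = adj(I−A)·d / det(I−A), with det(I−A) = 0.4700:
  x_1 = (0.90·20 + 0.35·40) / 0.4700 = 32.00 / 0.4700 ≈ 68.085
  x_2 = (0.20·20 + 0.60·40) / 0.4700 = 28.00 / 0.4700 ≈ 59.574

x_1 = 68.085, x_2 = 59.574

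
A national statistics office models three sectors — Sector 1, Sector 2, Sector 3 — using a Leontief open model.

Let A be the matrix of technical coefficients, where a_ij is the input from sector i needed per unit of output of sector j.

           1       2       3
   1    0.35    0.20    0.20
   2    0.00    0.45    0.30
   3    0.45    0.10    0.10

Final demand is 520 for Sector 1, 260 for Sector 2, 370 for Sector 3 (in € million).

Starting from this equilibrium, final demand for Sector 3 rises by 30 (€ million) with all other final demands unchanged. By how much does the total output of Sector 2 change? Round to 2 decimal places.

Δx_2 = 25.91

I − A =
  [   0.65    -0.20    -0.20]
  [   0.00     0.55    -0.30]
  [  -0.45    -0.10     0.90]
Cofactors of I−A, C_ij = (−1)^(i+j)·(minor ij) (rows/columns in the sector order above):
  C_11 = (0.55)(0.90) − (-0.30)(-0.10) = 0.4650
  C_12 = −[(0.00)(0.90) − (-0.30)(-0.45)] = 0.1350
  C_13 = (0.00)(-0.10) − (0.55)(-0.45) = 0.2475
  C_21 = −[(-0.20)(0.90) − (-0.20)(-0.10)] = 0.2000
  C_22 = (0.65)(0.90) − (-0.20)(-0.45) = 0.4950
  C_23 = −[(0.65)(-0.10) − (-0.20)(-0.45)] = 0.1550
  C_31 = (-0.20)(-0.30) − (-0.20)(0.55) = 0.1700
  C_32 = −[(0.65)(-0.30) − (-0.20)(0.00)] = 0.1950
  C_33 = (0.65)(0.55) − (-0.20)(0.00) = 0.3575
det(I−A) = Σ_j (I−A)_1j·C_1j = (0.65)(0.4650) + (-0.20)(0.1350) + (-0.20)(0.2475) = 0.22575
adj(I−A) = Cᵀ =
  [ 0.4650   0.2000   0.1700]
  [ 0.1350   0.4950   0.1950]
  [ 0.2475   0.1550   0.3575]
(I − A)⁻¹ = adj(I−A) / det(I−A) ≈
  [   2.0598     0.8859     0.7530]
  [   0.5980     2.1927     0.8638]
  [   1.0963     0.6866     1.5836]
Δx = (I − A)⁻¹ Δd with Δd having +30 in the Sector 3 component and 0 elsewhere.
So Δx_2 = L_23 · (+30), where L_23 = adj(I−A)_23 / det(I−A) = 0.1950 / 0.22575.
Δx_2 = 0.1950 × (+30) / 0.22575 = 5.85 / 0.22575 ≈ 25.91.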